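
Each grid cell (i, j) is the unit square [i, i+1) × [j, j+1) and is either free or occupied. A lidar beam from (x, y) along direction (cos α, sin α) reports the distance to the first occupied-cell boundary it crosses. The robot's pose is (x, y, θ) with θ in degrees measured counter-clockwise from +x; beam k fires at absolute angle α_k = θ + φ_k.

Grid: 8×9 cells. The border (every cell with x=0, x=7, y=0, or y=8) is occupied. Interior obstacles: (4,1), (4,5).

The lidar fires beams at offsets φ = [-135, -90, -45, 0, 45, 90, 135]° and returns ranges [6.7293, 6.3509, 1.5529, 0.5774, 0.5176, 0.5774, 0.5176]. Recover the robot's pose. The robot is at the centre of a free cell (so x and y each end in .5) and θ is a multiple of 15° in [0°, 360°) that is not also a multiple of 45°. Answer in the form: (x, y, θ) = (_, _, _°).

The pose lattice has 40·16 = 640 candidates. Test each by forward raycasting.
  (3.5, 2.5, 255°): beam 1 = 5.0000 ≠ 6.7293 ✗
  (5.5, 6.5, 120°): beam 1 = 1.5529 ≠ 6.7293 ✗
  (5.5, 1.5, 150°): beam 1 = 1.5529 ≠ 6.7293 ✗
  (1.5, 7.5, 150°): beam 1 = 1.9319 ≠ 6.7293 ✗
  …
  (6.5, 1.5, 240°): r_1=6.7293, r_2=6.3509, r_3=1.5529, r_4=0.5774, r_5=0.5176, r_6=0.5774, r_7=0.5176 — all match ✓
No second candidate reproduces the full scan.

(x, y, θ) = (6.5, 1.5, 240°)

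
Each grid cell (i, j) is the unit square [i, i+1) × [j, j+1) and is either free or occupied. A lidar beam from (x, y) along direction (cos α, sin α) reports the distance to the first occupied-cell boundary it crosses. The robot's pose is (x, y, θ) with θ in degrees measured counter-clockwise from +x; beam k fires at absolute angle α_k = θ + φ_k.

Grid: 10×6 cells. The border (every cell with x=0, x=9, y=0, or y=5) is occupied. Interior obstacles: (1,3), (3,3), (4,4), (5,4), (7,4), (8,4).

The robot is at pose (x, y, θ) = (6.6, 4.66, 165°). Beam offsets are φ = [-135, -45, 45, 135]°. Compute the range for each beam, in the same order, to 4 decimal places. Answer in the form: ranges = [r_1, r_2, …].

ranges = [0.4619, 0.3926, 0.6928, 4.2262]

beam 1: φ=-135°, α=30°
  cosα=0.8660 sinα=0.5000 | (6,4) | tMaxX 0.4619 tMaxY 0.6800 | tΔX 1.1547 tΔY 2.0000
    t=0.4619 [x] (7,4) — stop
  → r_1 = 0.4619
beam 2: φ=-45°, α=120°
  cosα=-0.5000 sinα=0.8660 | (6,4) | tMaxX 1.2000 tMaxY 0.3926 | tΔX 2.0000 tΔY 1.1547
    t=0.3926 [y] (6,5) — stop
  → r_2 = 0.3926
beam 3: φ=45°, α=210°
  cosα=-0.8660 sinα=-0.5000 | (6,4) | tMaxX 0.6928 tMaxY 1.3200 | tΔX 1.1547 tΔY 2.0000
    t=0.6928 [x] (5,4) — stop
  → r_3 = 0.6928
beam 4: φ=135°, α=300°
  cosα=0.5000 sinα=-0.8660 | (6,4) | tMaxX 0.8000 tMaxY 0.7621 | tΔX 2.0000 tΔY 1.1547
    t=0.7621 [y] (6,3)
    t=0.8000 [x] (7,3)
    t=1.9168 [y] (7,2)
    t=2.8000 [x] (8,2)
    t=3.0715 [y] (8,1)
    t=4.2262 [y] (8,0) — stop
  → r_4 = 4.2262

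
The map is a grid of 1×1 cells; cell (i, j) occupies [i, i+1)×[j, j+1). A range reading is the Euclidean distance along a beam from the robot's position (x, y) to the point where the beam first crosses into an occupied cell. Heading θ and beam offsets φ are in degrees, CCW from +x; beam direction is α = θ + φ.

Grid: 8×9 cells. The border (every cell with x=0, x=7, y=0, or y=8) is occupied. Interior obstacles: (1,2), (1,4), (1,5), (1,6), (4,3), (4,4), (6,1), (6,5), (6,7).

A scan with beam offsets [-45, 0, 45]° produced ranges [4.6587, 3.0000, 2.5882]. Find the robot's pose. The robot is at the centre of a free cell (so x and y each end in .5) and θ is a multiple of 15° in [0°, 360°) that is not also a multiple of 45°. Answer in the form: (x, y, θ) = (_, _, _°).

The pose lattice has 33·16 = 528 candidates. Test each by forward raycasting.
  (3.5, 7.5, 240°): beam 1 = 1.9319 ≠ 4.6587 ✗
  (4.5, 2.5, 210°): beam 1 = 3.6235 ≠ 4.6587 ✗
  (1.5, 1.5, 150°): beam 1 = 0.5176 ≠ 4.6587 ✗
  (1.5, 7.5, 345°): beam 1 = 0.5774 ≠ 4.6587 ✗
  …
  (2.5, 1.5, 60°): r_1=4.6587, r_2=3.0000, r_3=2.5882 — all match ✓
Unique over the lattice → pose = (2.5, 1.5, 60°).

(x, y, θ) = (2.5, 1.5, 60°)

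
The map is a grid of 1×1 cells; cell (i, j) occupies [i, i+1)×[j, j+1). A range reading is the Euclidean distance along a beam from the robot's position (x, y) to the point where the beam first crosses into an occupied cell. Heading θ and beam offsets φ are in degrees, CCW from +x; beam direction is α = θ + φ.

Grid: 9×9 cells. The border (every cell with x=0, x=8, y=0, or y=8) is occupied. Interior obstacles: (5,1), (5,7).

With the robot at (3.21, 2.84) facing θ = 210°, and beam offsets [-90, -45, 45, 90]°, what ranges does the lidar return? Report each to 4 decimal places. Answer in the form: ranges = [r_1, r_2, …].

beam 1: φ=-90°, α=120°
  d=(-0.5000,0.8660)  start (3,2)  tX=0.4200 tY=0.1848  stride 1/|dx|=2.0000 1/|dy|=1.1547
    cross y-line → (3,3), t=0.1848
    cross x-line → (2,3), t=0.4200
    cross y-line → (2,4), t=1.3395
    cross x-line → (1,4), t=2.4200
    cross y-line → (1,5), t=2.4942
    cross y-line → (1,6), t=3.6489
    cross x-line → (0,6), t=4.4200 (wall)
  → r_1 = 4.4200
beam 2: φ=-45°, α=165°
  d=(-0.9659,0.2588)  start (3,2)  tX=0.2174 tY=0.6182  stride 1/|dx|=1.0353 1/|dy|=3.8637
    cross x-line → (2,2), t=0.2174
    cross y-line → (2,3), t=0.6182
    cross x-line → (1,3), t=1.2527
    cross x-line → (0,3), t=2.2880 (wall)
  → r_2 = 2.2880
beam 3: φ=45°, α=255°
  d=(-0.2588,-0.9659)  start (3,2)  tX=0.8114 tY=0.8696  stride 1/|dx|=3.8637 1/|dy|=1.0353
    cross x-line → (2,2), t=0.8114
    cross y-line → (2,1), t=0.8696
    cross y-line → (2,0), t=1.9049 (wall)
  → r_3 = 1.9049
beam 4: φ=90°, α=300°
  d=(0.5000,-0.8660)  start (3,2)  tX=1.5800 tY=0.9699  stride 1/|dx|=2.0000 1/|dy|=1.1547
    cross y-line → (3,1), t=0.9699
    cross x-line → (4,1), t=1.5800
    cross y-line → (4,0), t=2.1246 (wall)
  → r_4 = 2.1246

ranges = [4.4200, 2.2880, 1.9049, 2.1246]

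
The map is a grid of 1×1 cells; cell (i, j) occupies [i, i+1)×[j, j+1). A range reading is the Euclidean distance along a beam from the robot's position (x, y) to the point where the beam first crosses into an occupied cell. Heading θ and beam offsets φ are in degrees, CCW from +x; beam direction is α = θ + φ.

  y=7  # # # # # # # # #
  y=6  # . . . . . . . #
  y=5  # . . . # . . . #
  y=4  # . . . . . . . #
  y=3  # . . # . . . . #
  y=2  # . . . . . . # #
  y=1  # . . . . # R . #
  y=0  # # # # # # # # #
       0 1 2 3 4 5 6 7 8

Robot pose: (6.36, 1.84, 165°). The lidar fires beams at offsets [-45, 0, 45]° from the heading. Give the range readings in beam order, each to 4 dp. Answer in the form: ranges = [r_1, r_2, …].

beam 1: φ=-45°, α=120°
  dir = (cos 120°, sin 120°) = (-0.5000, 0.8660); from cell (6,1)
  next x-line at t=0.7200, next y-line at t=0.1848; Δt_x=2.0000, Δt_y=1.1547
    y: enter (6,2) at t=0.1848
    x: enter (5,2) at t=0.7200
    y: enter (5,3) at t=1.3395
    y: enter (5,4) at t=2.4942
    x: enter (4,4) at t=2.7200
    y: enter (4,5) at t=3.6489 ← occupied
  → r_1 = 3.6489
beam 2: φ=0°, α=165°
  dir = (cos 165°, sin 165°) = (-0.9659, 0.2588); from cell (6,1)
  next x-line at t=0.3727, next y-line at t=0.6182; Δt_x=1.0353, Δt_y=3.8637
    x: enter (5,1) at t=0.3727 ← occupied
  → r_2 = 0.3727
beam 3: φ=45°, α=210°
  dir = (cos 210°, sin 210°) = (-0.8660, -0.5000); from cell (6,1)
  next x-line at t=0.4157, next y-line at t=1.6800; Δt_x=1.1547, Δt_y=2.0000
    x: enter (5,1) at t=0.4157 ← occupied
  → r_3 = 0.4157

ranges = [3.6489, 0.3727, 0.4157]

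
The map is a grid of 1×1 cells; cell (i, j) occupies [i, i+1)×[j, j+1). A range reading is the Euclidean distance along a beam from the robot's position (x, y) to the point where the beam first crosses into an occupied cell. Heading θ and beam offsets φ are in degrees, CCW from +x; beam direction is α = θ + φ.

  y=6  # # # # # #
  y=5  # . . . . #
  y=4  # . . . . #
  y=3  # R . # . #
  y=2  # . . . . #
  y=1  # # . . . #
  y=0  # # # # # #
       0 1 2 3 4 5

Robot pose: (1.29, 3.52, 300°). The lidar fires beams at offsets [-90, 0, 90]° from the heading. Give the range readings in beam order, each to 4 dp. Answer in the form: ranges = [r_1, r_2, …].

beam 1: φ=-90°, α=210°
  direction (-0.8660, -0.5000); cell (1,3); t to first gridline: x 0.3349, y 1.0400 (then +1.1547 / +2.0000)
    (0,3) via x @ 0.3349  # hit
  → r_1 = 0.3349
beam 2: φ=0°, α=300°
  direction (0.5000, -0.8660); cell (1,3); t to first gridline: x 1.4200, y 0.6004 (then +2.0000 / +1.1547)
    (1,2) via y @ 0.6004
    (2,2) via x @ 1.4200
    (2,1) via y @ 1.7551
    (2,0) via y @ 2.9098  # hit
  → r_2 = 2.9098
beam 3: φ=90°, α=30°
  direction (0.8660, 0.5000); cell (1,3); t to first gridline: x 0.8198, y 0.9600 (then +1.1547 / +2.0000)
    (2,3) via x @ 0.8198
    (2,4) via y @ 0.9600
    (3,4) via x @ 1.9745
    (3,5) via y @ 2.9600
    (4,5) via x @ 3.1292
    (5,5) via x @ 4.2839  # hit
  → r_3 = 4.2839

ranges = [0.3349, 2.9098, 4.2839]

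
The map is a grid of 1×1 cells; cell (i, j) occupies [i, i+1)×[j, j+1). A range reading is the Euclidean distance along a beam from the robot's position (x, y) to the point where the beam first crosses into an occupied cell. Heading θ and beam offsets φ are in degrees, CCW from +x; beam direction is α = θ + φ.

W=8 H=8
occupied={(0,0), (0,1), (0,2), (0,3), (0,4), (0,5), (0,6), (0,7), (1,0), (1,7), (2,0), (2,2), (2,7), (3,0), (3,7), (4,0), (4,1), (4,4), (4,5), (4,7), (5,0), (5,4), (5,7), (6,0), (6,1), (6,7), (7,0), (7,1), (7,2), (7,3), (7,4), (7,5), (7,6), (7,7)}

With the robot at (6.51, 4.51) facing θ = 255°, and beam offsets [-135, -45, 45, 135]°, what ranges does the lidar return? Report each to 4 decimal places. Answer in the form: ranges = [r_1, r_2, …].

beam 1: φ=-135°, α=120°
  dir = (cos 120°, sin 120°) = (-0.5000, 0.8660); from cell (6,4)
  next x-line at t=1.0200, next y-line at t=0.5658; Δt_x=2.0000, Δt_y=1.1547
    y: enter (6,5) at t=0.5658
    x: enter (5,5) at t=1.0200
    y: enter (5,6) at t=1.7205
    y: enter (5,7) at t=2.8752 ← occupied
  → r_1 = 2.8752
beam 2: φ=-45°, α=210°
  dir = (cos 210°, sin 210°) = (-0.8660, -0.5000); from cell (6,4)
  next x-line at t=0.5889, next y-line at t=1.0200; Δt_x=1.1547, Δt_y=2.0000
    x: enter (5,4) at t=0.5889 ← occupied
  → r_2 = 0.5889
beam 3: φ=45°, α=300°
  dir = (cos 300°, sin 300°) = (0.5000, -0.8660); from cell (6,4)
  next x-line at t=0.9800, next y-line at t=0.5889; Δt_x=2.0000, Δt_y=1.1547
    y: enter (6,3) at t=0.5889
    x: enter (7,3) at t=0.9800 ← occupied
  → r_3 = 0.9800
beam 4: φ=135°, α=30°
  dir = (cos 30°, sin 30°) = (0.8660, 0.5000); from cell (6,4)
  next x-line at t=0.5658, next y-line at t=0.9800; Δt_x=1.1547, Δt_y=2.0000
    x: enter (7,4) at t=0.5658 ← occupied
  → r_4 = 0.5658

ranges = [2.8752, 0.5889, 0.9800, 0.5658]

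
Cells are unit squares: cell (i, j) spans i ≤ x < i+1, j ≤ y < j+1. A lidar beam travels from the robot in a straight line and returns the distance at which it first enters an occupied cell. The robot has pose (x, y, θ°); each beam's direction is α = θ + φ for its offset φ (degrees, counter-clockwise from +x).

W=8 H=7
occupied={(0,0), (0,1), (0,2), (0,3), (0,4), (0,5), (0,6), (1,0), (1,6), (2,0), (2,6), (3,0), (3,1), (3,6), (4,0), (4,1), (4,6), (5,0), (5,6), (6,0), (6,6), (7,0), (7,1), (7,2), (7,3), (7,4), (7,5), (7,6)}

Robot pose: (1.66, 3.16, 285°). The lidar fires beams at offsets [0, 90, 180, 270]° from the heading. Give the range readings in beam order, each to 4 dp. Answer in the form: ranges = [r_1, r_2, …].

ranges = [2.2362, 5.5284, 2.5500, 0.6833]

beam 1: φ=0°, α=285°
  cosα=0.2588 sinα=-0.9659 | (1,3) | tMaxX 1.3137 tMaxY 0.1656 | tΔX 3.8637 tΔY 1.0353
    t=0.1656 [y] (1,2)
    t=1.2009 [y] (1,1)
    t=1.3137 [x] (2,1)
    t=2.2362 [y] (2,0) — stop
  → r_1 = 2.2362
beam 2: φ=90°, α=15°
  cosα=0.9659 sinα=0.2588 | (1,3) | tMaxX 0.3520 tMaxY 3.2455 | tΔX 1.0353 tΔY 3.8637
    t=0.3520 [x] (2,3)
    t=1.3873 [x] (3,3)
    t=2.4225 [x] (4,3)
    t=3.2455 [y] (4,4)
    t=3.4578 [x] (5,4)
    t=4.4931 [x] (6,4)
    t=5.5284 [x] (7,4) — stop
  → r_2 = 5.5284
beam 3: φ=180°, α=105°
  cosα=-0.2588 sinα=0.9659 | (1,3) | tMaxX 2.5500 tMaxY 0.8696 | tΔX 3.8637 tΔY 1.0353
    t=0.8696 [y] (1,4)
    t=1.9049 [y] (1,5)
    t=2.5500 [x] (0,5) — stop
  → r_3 = 2.5500
beam 4: φ=270°, α=195°
  cosα=-0.9659 sinα=-0.2588 | (1,3) | tMaxX 0.6833 tMaxY 0.6182 | tΔX 1.0353 tΔY 3.8637
    t=0.6182 [y] (1,2)
    t=0.6833 [x] (0,2) — stop
  → r_4 = 0.6833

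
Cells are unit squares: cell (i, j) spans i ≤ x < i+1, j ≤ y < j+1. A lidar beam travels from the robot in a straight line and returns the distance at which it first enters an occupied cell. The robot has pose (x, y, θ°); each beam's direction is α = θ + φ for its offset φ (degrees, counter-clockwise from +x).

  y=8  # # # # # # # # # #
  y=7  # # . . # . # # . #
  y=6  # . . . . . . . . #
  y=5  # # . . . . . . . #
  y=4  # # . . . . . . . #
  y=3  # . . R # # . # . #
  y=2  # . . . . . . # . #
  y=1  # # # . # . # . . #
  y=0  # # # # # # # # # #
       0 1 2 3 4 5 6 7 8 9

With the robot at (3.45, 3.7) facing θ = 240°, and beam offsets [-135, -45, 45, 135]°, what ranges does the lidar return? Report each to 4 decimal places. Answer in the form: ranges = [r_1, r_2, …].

ranges = [4.4517, 2.5364, 2.1250, 0.5694]

beam 1: φ=-135°, α=105°
  dir = (cos 105°, sin 105°) = (-0.2588, 0.9659); from cell (3,3)
  next x-line at t=1.7387, next y-line at t=0.3106; Δt_x=3.8637, Δt_y=1.0353
    y: enter (3,4) at t=0.3106
    y: enter (3,5) at t=1.3459
    x: enter (2,5) at t=1.7387
    y: enter (2,6) at t=2.3811
    y: enter (2,7) at t=3.4164
    y: enter (2,8) at t=4.4517 ← occupied
  → r_1 = 4.4517
beam 2: φ=-45°, α=195°
  dir = (cos 195°, sin 195°) = (-0.9659, -0.2588); from cell (3,3)
  next x-line at t=0.4659, next y-line at t=2.7046; Δt_x=1.0353, Δt_y=3.8637
    x: enter (2,3) at t=0.4659
    x: enter (1,3) at t=1.5012
    x: enter (0,3) at t=2.5364 ← occupied
  → r_2 = 2.5364
beam 3: φ=45°, α=285°
  dir = (cos 285°, sin 285°) = (0.2588, -0.9659); from cell (3,3)
  next x-line at t=2.1250, next y-line at t=0.7247; Δt_x=3.8637, Δt_y=1.0353
    y: enter (3,2) at t=0.7247
    y: enter (3,1) at t=1.7600
    x: enter (4,1) at t=2.1250 ← occupied
  → r_3 = 2.1250
beam 4: φ=135°, α=15°
  dir = (cos 15°, sin 15°) = (0.9659, 0.2588); from cell (3,3)
  next x-line at t=0.5694, next y-line at t=1.1591; Δt_x=1.0353, Δt_y=3.8637
    x: enter (4,3) at t=0.5694 ← occupied
  → r_4 = 0.5694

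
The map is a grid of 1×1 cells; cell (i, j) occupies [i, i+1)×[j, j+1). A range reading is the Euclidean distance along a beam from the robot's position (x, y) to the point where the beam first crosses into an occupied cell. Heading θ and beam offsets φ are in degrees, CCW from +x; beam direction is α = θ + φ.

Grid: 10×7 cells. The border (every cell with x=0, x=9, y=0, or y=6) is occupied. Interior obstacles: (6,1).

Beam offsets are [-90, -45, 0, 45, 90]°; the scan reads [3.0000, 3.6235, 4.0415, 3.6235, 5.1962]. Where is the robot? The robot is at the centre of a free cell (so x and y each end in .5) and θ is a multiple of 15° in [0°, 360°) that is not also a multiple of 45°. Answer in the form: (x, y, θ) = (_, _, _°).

(x, y, θ) = (4.5, 4.5, 240°)

Candidates: 39 free-cell centres × 16 headings = 624 poses. Raycast each; keep the one whose scan matches to 4 dp.
  (8.5, 3.5, 75°): beam 1 = 0.5176 ≠ 3.0000 ✗
  (3.5, 1.5, 330°): beam 1 = 0.5774 ≠ 3.0000 ✗
  (2.5, 5.5, 120°): beam 1 = 1.0000 ≠ 3.0000 ✗
  …
  (4.5, 4.5, 240°): r_1=3.0000, r_2=3.6235, r_3=4.0415, r_4=3.6235, r_5=5.1962 — all match ✓
Unique over the lattice → pose = (4.5, 4.5, 240°).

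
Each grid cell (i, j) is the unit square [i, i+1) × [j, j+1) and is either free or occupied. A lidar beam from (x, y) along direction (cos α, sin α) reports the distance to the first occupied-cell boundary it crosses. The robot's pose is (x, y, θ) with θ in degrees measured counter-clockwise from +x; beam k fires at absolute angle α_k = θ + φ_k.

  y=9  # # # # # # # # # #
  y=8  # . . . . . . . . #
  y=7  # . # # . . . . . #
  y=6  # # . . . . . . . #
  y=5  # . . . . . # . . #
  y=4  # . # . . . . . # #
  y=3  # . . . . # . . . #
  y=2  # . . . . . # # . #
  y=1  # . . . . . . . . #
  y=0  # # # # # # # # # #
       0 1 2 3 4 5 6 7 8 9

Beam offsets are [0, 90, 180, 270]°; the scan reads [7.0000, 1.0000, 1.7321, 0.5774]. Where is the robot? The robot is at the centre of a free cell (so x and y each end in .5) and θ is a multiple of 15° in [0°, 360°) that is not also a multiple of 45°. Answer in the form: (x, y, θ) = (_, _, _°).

Enumerate (i+0.5, j+0.5, θ) over the 55 free cells and 16 admissible headings. For each, cast all 4 beams and compare to the given ranges.
  (1.5, 1.5, 330°): beam 1 = 1.0000 ≠ 7.0000 ✗
  (2.5, 6.5, 195°): beam 1 = 0.5176 ≠ 7.0000 ✗
  (3.5, 3.5, 255°): beam 1 = 2.5882 ≠ 7.0000 ✗
  (1.5, 4.5, 300°): beam 1 = 4.0415 ≠ 7.0000 ✗
  …
  (2.5, 5.5, 30°): r_1=7.0000, r_2=1.0000, r_3=1.7321, r_4=0.5774 — all match ✓
Only this pose fits every beam.

(x, y, θ) = (2.5, 5.5, 30°)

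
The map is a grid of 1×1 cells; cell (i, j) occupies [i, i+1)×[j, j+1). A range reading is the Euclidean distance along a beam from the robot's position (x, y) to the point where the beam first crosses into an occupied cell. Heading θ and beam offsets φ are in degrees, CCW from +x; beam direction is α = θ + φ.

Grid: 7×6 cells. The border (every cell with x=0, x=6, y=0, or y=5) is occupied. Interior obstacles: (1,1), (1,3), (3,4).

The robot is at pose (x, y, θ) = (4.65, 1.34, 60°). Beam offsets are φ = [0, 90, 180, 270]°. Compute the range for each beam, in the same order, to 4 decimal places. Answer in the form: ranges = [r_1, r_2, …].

ranges = [2.7000, 3.3200, 0.3926, 0.6800]

beam 1: φ=0°, α=60°
  d=(0.5000,0.8660)  start (4,1)  tX=0.7000 tY=0.7621  stride 1/|dx|=2.0000 1/|dy|=1.1547
    cross x-line → (5,1), t=0.7000
    cross y-line → (5,2), t=0.7621
    cross y-line → (5,3), t=1.9168
    cross x-line → (6,3), t=2.7000 (wall)
  → r_1 = 2.7000
beam 2: φ=90°, α=150°
  d=(-0.8660,0.5000)  start (4,1)  tX=0.7506 tY=1.3200  stride 1/|dx|=1.1547 1/|dy|=2.0000
    cross x-line → (3,1), t=0.7506
    cross y-line → (3,2), t=1.3200
    cross x-line → (2,2), t=1.9053
    cross x-line → (1,2), t=3.0600
    cross y-line → (1,3), t=3.3200 (wall)
  → r_2 = 3.3200
beam 3: φ=180°, α=240°
  d=(-0.5000,-0.8660)  start (4,1)  tX=1.3000 tY=0.3926  stride 1/|dx|=2.0000 1/|dy|=1.1547
    cross y-line → (4,0), t=0.3926 (wall)
  → r_3 = 0.3926
beam 4: φ=270°, α=330°
  d=(0.8660,-0.5000)  start (4,1)  tX=0.4041 tY=0.6800  stride 1/|dx|=1.1547 1/|dy|=2.0000
    cross x-line → (5,1), t=0.4041
    cross y-line → (5,0), t=0.6800 (wall)
  → r_4 = 0.6800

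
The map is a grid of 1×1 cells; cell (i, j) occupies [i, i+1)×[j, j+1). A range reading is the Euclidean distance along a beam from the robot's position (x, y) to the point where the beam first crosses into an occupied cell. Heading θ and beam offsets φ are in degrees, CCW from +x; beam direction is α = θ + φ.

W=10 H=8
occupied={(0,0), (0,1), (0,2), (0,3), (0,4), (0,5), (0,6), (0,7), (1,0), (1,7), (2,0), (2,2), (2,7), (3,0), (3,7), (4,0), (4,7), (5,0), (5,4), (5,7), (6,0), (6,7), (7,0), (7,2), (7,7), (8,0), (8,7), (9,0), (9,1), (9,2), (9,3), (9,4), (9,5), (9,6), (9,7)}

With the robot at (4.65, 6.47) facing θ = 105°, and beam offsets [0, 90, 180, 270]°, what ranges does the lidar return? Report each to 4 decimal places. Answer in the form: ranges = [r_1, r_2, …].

beam 1: φ=0°, α=105°
  d=(-0.2588,0.9659)  start (4,6)  tX=2.5114 tY=0.5487  stride 1/|dx|=3.8637 1/|dy|=1.0353
    cross y-line → (4,7), t=0.5487 (wall)
  → r_1 = 0.5487
beam 2: φ=90°, α=195°
  d=(-0.9659,-0.2588)  start (4,6)  tX=0.6729 tY=1.8159  stride 1/|dx|=1.0353 1/|dy|=3.8637
    cross x-line → (3,6), t=0.6729
    cross x-line → (2,6), t=1.7082
    cross y-line → (2,5), t=1.8159
    cross x-line → (1,5), t=2.7435
    cross x-line → (0,5), t=3.7788 (wall)
  → r_2 = 3.7788
beam 3: φ=180°, α=285°
  d=(0.2588,-0.9659)  start (4,6)  tX=1.3523 tY=0.4866  stride 1/|dx|=3.8637 1/|dy|=1.0353
    cross y-line → (4,5), t=0.4866
    cross x-line → (5,5), t=1.3523
    cross y-line → (5,4), t=1.5219 (wall)
  → r_3 = 1.5219
beam 4: φ=270°, α=15°
  d=(0.9659,0.2588)  start (4,6)  tX=0.3623 tY=2.0478  stride 1/|dx|=1.0353 1/|dy|=3.8637
    cross x-line → (5,6), t=0.3623
    cross x-line → (6,6), t=1.3976
    cross y-line → (6,7), t=2.0478 (wall)
  → r_4 = 2.0478

ranges = [0.5487, 3.7788, 1.5219, 2.0478]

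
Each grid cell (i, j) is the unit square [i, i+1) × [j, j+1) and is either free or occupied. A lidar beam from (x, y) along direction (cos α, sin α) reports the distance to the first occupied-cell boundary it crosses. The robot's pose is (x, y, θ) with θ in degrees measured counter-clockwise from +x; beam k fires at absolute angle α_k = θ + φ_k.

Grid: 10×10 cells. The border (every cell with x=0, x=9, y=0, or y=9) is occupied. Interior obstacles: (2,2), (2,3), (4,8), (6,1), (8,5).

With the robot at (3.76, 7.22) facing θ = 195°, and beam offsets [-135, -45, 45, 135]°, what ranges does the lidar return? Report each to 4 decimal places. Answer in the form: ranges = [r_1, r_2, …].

ranges = [0.9007, 3.1870, 5.5200, 6.0506]

beam 1: φ=-135°, α=60°
  direction (0.5000, 0.8660); cell (3,7); t to first gridline: x 0.4800, y 0.9007 (then +2.0000 / +1.1547)
    (4,7) via x @ 0.4800
    (4,8) via y @ 0.9007  # hit
  → r_1 = 0.9007
beam 2: φ=-45°, α=150°
  direction (-0.8660, 0.5000); cell (3,7); t to first gridline: x 0.8776, y 1.5600 (then +1.1547 / +2.0000)
    (2,7) via x @ 0.8776
    (2,8) via y @ 1.5600
    (1,8) via x @ 2.0323
    (0,8) via x @ 3.1870  # hit
  → r_2 = 3.1870
beam 3: φ=45°, α=240°
  direction (-0.5000, -0.8660); cell (3,7); t to first gridline: x 1.5200, y 0.2540 (then +2.0000 / +1.1547)
    (3,6) via y @ 0.2540
    (3,5) via y @ 1.4087
    (2,5) via x @ 1.5200
    (2,4) via y @ 2.5634
    (1,4) via x @ 3.5200
    (1,3) via y @ 3.7181
    (1,2) via y @ 4.8728
    (0,2) via x @ 5.5200  # hit
  → r_3 = 5.5200
beam 4: φ=135°, α=330°
  direction (0.8660, -0.5000); cell (3,7); t to first gridline: x 0.2771, y 0.4400 (then +1.1547 / +2.0000)
    (4,7) via x @ 0.2771
    (4,6) via y @ 0.4400
    (5,6) via x @ 1.4318
    (5,5) via y @ 2.4400
    (6,5) via x @ 2.5865
    (7,5) via x @ 3.7412
    (7,4) via y @ 4.4400
    (8,4) via x @ 4.8959
    (9,4) via x @ 6.0506  # hit
  → r_4 = 6.0506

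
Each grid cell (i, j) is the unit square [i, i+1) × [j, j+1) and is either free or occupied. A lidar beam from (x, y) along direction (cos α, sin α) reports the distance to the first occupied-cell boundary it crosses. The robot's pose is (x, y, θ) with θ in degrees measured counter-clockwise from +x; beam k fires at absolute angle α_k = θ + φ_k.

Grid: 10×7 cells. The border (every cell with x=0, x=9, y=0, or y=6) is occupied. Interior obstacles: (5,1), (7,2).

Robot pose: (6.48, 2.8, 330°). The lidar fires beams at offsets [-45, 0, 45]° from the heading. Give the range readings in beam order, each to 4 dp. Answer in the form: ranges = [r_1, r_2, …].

ranges = [1.8635, 0.6004, 0.5383]

beam 1: φ=-45°, α=285°
  cosα=0.2588 sinα=-0.9659 | (6,2) | tMaxX 2.0091 tMaxY 0.8282 | tΔX 3.8637 tΔY 1.0353
    t=0.8282 [y] (6,1)
    t=1.8635 [y] (6,0) — stop
  → r_1 = 1.8635
beam 2: φ=0°, α=330°
  cosα=0.8660 sinα=-0.5000 | (6,2) | tMaxX 0.6004 tMaxY 1.6000 | tΔX 1.1547 tΔY 2.0000
    t=0.6004 [x] (7,2) — stop
  → r_2 = 0.6004
beam 3: φ=45°, α=15°
  cosα=0.9659 sinα=0.2588 | (6,2) | tMaxX 0.5383 tMaxY 0.7727 | tΔX 1.0353 tΔY 3.8637
    t=0.5383 [x] (7,2) — stop
  → r_3 = 0.5383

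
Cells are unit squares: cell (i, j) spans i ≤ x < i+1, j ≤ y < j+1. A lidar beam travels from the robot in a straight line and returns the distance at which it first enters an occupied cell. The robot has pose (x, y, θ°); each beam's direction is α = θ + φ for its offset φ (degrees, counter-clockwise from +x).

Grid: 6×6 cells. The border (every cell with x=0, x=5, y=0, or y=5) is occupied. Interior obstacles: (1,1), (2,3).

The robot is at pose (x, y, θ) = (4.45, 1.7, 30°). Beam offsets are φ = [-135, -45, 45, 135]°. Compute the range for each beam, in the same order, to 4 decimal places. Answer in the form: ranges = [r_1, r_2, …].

beam 1: φ=-135°, α=255°
  direction (-0.2588, -0.9659); cell (4,1); t to first gridline: x 1.7387, y 0.7247 (then +3.8637 / +1.0353)
    (4,0) via y @ 0.7247  # hit
  → r_1 = 0.7247
beam 2: φ=-45°, α=345°
  direction (0.9659, -0.2588); cell (4,1); t to first gridline: x 0.5694, y 2.7046 (then +1.0353 / +3.8637)
    (5,1) via x @ 0.5694  # hit
  → r_2 = 0.5694
beam 3: φ=45°, α=75°
  direction (0.2588, 0.9659); cell (4,1); t to first gridline: x 2.1250, y 0.3106 (then +3.8637 / +1.0353)
    (4,2) via y @ 0.3106
    (4,3) via y @ 1.3459
    (5,3) via x @ 2.1250  # hit
  → r_3 = 2.1250
beam 4: φ=135°, α=165°
  direction (-0.9659, 0.2588); cell (4,1); t to first gridline: x 0.4659, y 1.1591 (then +1.0353 / +3.8637)
    (3,1) via x @ 0.4659
    (3,2) via y @ 1.1591
    (2,2) via x @ 1.5012
    (1,2) via x @ 2.5364
    (0,2) via x @ 3.5717  # hit
  → r_4 = 3.5717

ranges = [0.7247, 0.5694, 2.1250, 3.5717]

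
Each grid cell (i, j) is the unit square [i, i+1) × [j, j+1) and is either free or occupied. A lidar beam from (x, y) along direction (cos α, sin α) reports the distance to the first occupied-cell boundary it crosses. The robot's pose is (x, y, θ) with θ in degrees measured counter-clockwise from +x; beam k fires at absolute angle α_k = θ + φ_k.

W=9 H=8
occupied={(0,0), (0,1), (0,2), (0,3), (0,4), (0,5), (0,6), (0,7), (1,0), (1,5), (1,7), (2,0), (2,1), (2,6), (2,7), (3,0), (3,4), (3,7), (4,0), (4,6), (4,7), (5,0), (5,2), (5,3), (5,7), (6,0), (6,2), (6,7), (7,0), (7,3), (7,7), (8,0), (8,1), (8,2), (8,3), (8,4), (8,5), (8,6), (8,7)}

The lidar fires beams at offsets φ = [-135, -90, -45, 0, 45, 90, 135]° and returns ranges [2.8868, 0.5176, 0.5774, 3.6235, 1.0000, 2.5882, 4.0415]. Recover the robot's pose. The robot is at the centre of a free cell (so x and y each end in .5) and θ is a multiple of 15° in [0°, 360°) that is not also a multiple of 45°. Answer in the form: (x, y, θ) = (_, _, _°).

(x, y, θ) = (4.5, 4.5, 255°)

Enumerate (i+0.5, j+0.5, θ) over the 33 free cells and 16 admissible headings. For each, cast all 7 beams and compare to the given ranges.
  (2.5, 4.5, 105°): beam 1 = 0.5774 ≠ 2.8868 ✗
  (1.5, 1.5, 195°): beam 1 = 3.0000 ≠ 2.8868 ✗
  (1.5, 1.5, 240°): beam 1 = 1.9319 ≠ 2.8868 ✗
  …
  (4.5, 4.5, 255°): r_1=2.8868, r_2=0.5176, r_3=0.5774, r_4=3.6235, r_5=1.0000, r_6=2.5882, r_7=4.0415 — all match ✓
Only this pose fits every beam.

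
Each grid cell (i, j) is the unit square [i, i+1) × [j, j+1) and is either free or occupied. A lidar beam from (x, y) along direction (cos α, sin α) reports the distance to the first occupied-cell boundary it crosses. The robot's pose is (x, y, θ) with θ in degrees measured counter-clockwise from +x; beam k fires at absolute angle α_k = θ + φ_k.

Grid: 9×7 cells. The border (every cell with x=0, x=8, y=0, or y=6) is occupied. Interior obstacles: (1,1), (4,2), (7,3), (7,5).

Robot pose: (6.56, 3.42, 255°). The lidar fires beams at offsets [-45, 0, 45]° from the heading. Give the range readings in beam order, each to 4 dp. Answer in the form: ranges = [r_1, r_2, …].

beam 1: φ=-45°, α=210°
  cosα=-0.8660 sinα=-0.5000 | (6,3) | tMaxX 0.6466 tMaxY 0.8400 | tΔX 1.1547 tΔY 2.0000
    t=0.6466 [x] (5,3)
    t=0.8400 [y] (5,2)
    t=1.8013 [x] (4,2) — stop
  → r_1 = 1.8013
beam 2: φ=0°, α=255°
  cosα=-0.2588 sinα=-0.9659 | (6,3) | tMaxX 2.1637 tMaxY 0.4348 | tΔX 3.8637 tΔY 1.0353
    t=0.4348 [y] (6,2)
    t=1.4701 [y] (6,1)
    t=2.1637 [x] (5,1)
    t=2.5054 [y] (5,0) — stop
  → r_2 = 2.5054
beam 3: φ=45°, α=300°
  cosα=0.5000 sinα=-0.8660 | (6,3) | tMaxX 0.8800 tMaxY 0.4850 | tΔX 2.0000 tΔY 1.1547
    t=0.4850 [y] (6,2)
    t=0.8800 [x] (7,2)
    t=1.6397 [y] (7,1)
    t=2.7944 [y] (7,0) — stop
  → r_3 = 2.7944

ranges = [1.8013, 2.5054, 2.7944]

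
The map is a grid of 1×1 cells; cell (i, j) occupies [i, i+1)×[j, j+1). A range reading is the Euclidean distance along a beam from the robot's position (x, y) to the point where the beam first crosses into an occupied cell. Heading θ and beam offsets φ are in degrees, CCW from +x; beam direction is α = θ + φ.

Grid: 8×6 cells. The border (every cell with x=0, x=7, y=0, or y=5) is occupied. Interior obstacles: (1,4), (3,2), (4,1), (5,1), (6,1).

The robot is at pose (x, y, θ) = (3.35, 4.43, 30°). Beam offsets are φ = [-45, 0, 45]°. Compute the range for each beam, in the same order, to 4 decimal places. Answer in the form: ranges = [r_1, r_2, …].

beam 1: φ=-45°, α=345°
  cosα=0.9659 sinα=-0.2588 | (3,4) | tMaxX 0.6729 tMaxY 1.6614 | tΔX 1.0353 tΔY 3.8637
    t=0.6729 [x] (4,4)
    t=1.6614 [y] (4,3)
    t=1.7082 [x] (5,3)
    t=2.7435 [x] (6,3)
    t=3.7788 [x] (7,3) — stop
  → r_1 = 3.7788
beam 2: φ=0°, α=30°
  cosα=0.8660 sinα=0.5000 | (3,4) | tMaxX 0.7506 tMaxY 1.1400 | tΔX 1.1547 tΔY 2.0000
    t=0.7506 [x] (4,4)
    t=1.1400 [y] (4,5) — stop
  → r_2 = 1.1400
beam 3: φ=45°, α=75°
  cosα=0.2588 sinα=0.9659 | (3,4) | tMaxX 2.5114 tMaxY 0.5901 | tΔX 3.8637 tΔY 1.0353
    t=0.5901 [y] (3,5) — stop
  → r_3 = 0.5901

ranges = [3.7788, 1.1400, 0.5901]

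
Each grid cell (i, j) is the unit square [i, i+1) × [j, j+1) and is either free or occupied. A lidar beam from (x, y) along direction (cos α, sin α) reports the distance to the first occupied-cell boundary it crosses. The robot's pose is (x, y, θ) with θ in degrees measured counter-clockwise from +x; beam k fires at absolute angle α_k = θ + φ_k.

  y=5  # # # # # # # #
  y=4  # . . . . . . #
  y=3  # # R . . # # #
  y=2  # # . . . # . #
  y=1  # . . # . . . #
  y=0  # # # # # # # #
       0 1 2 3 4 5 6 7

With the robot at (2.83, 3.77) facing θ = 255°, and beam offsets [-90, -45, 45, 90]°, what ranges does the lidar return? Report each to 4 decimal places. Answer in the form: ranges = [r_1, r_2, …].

ranges = [0.8593, 0.9584, 2.0438, 2.2465]

beam 1: φ=-90°, α=165°
  d=(-0.9659,0.2588)  start (2,3)  tX=0.8593 tY=0.8887  stride 1/|dx|=1.0353 1/|dy|=3.8637
    cross x-line → (1,3), t=0.8593 (wall)
  → r_1 = 0.8593
beam 2: φ=-45°, α=210°
  d=(-0.8660,-0.5000)  start (2,3)  tX=0.9584 tY=1.5400  stride 1/|dx|=1.1547 1/|dy|=2.0000
    cross x-line → (1,3), t=0.9584 (wall)
  → r_2 = 0.9584
beam 3: φ=45°, α=300°
  d=(0.5000,-0.8660)  start (2,3)  tX=0.3400 tY=0.8891  stride 1/|dx|=2.0000 1/|dy|=1.1547
    cross x-line → (3,3), t=0.3400
    cross y-line → (3,2), t=0.8891
    cross y-line → (3,1), t=2.0438 (wall)
  → r_3 = 2.0438
beam 4: φ=90°, α=345°
  d=(0.9659,-0.2588)  start (2,3)  tX=0.1760 tY=2.9751  stride 1/|dx|=1.0353 1/|dy|=3.8637
    cross x-line → (3,3), t=0.1760
    cross x-line → (4,3), t=1.2113
    cross x-line → (5,3), t=2.2465 (wall)
  → r_4 = 2.2465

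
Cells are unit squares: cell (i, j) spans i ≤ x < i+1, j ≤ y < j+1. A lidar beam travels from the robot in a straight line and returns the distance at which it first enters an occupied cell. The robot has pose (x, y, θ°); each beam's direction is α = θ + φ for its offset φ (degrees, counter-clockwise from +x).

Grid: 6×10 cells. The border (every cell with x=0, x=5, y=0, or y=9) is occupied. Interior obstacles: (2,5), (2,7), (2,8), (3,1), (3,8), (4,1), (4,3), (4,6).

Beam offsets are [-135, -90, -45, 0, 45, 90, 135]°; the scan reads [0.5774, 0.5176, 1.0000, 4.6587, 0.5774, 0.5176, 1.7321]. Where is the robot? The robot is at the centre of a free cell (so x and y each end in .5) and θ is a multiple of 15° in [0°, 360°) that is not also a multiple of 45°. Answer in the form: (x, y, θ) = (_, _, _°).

(x, y, θ) = (1.5, 5.5, 285°)

Candidates: 24 free-cell centres × 16 headings = 384 poses. Raycast each; keep the one whose scan matches to 4 dp.
  (3.5, 6.5, 75°): beam 1 = 2.8868 ≠ 0.5774 ✗
  (3.5, 7.5, 75°): beam 1 = 1.0000 ≠ 0.5774 ✗
  (1.5, 2.5, 30°): beam 1 = 1.5529 ≠ 0.5774 ✗
  (4.5, 5.5, 255°): beam 2 = 1.5529 ≠ 0.5176 ✗
  …
  (1.5, 5.5, 285°): r_1=0.5774, r_2=0.5176, r_3=1.0000, r_4=4.6587, r_5=0.5774, r_6=0.5176, r_7=1.7321 — all match ✓
Unique over the lattice → pose = (1.5, 5.5, 285°).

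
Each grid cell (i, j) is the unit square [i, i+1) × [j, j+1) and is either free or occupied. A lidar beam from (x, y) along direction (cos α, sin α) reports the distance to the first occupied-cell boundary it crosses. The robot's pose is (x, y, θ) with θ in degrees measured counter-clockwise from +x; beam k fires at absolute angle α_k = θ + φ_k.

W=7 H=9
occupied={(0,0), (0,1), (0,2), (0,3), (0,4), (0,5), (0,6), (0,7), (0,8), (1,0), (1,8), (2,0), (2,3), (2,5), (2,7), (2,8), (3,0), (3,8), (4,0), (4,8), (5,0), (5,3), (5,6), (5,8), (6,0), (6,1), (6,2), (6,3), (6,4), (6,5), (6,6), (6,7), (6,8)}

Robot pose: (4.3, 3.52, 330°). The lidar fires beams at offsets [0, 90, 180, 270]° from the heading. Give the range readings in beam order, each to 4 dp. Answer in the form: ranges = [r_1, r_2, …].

beam 1: φ=0°, α=330°
  cosα=0.8660 sinα=-0.5000 | (4,3) | tMaxX 0.8083 tMaxY 1.0400 | tΔX 1.1547 tΔY 2.0000
    t=0.8083 [x] (5,3) — stop
  → r_1 = 0.8083
beam 2: φ=90°, α=60°
  cosα=0.5000 sinα=0.8660 | (4,3) | tMaxX 1.4000 tMaxY 0.5543 | tΔX 2.0000 tΔY 1.1547
    t=0.5543 [y] (4,4)
    t=1.4000 [x] (5,4)
    t=1.7090 [y] (5,5)
    t=2.8637 [y] (5,6) — stop
  → r_2 = 2.8637
beam 3: φ=180°, α=150°
  cosα=-0.8660 sinα=0.5000 | (4,3) | tMaxX 0.3464 tMaxY 0.9600 | tΔX 1.1547 tΔY 2.0000
    t=0.3464 [x] (3,3)
    t=0.9600 [y] (3,4)
    t=1.5011 [x] (2,4)
    t=2.6558 [x] (1,4)
    t=2.9600 [y] (1,5)
    t=3.8105 [x] (0,5) — stop
  → r_3 = 3.8105
beam 4: φ=270°, α=240°
  cosα=-0.5000 sinα=-0.8660 | (4,3) | tMaxX 0.6000 tMaxY 0.6004 | tΔX 2.0000 tΔY 1.1547
    t=0.6000 [x] (3,3)
    t=0.6004 [y] (3,2)
    t=1.7551 [y] (3,1)
    t=2.6000 [x] (2,1)
    t=2.9098 [y] (2,0) — stop
  → r_4 = 2.9098

ranges = [0.8083, 2.8637, 3.8105, 2.9098]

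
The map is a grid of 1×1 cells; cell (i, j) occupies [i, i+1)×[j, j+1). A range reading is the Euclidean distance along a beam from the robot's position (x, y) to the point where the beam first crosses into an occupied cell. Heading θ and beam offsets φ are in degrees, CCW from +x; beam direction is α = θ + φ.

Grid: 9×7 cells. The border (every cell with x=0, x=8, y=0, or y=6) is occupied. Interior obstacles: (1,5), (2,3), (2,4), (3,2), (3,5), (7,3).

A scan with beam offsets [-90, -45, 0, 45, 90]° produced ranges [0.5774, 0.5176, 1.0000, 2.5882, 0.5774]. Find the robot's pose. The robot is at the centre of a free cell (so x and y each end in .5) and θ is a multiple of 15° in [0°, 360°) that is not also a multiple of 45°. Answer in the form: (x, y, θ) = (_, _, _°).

(x, y, θ) = (1.5, 3.5, 240°)

Enumerate (i+0.5, j+0.5, θ) over the 29 free cells and 16 admissible headings. For each, cast all 5 beams and compare to the given ranges.
  (4.5, 5.5, 345°): beam 1 = 2.5882 ≠ 0.5774 ✗
  (6.5, 4.5, 285°): beam 1 = 3.6235 ≠ 0.5774 ✗
  (7.5, 1.5, 165°): beam 1 = 1.5529 ≠ 0.5774 ✗
  (5.5, 2.5, 60°): beam 1 = 2.8868 ≠ 0.5774 ✗
  …
  (1.5, 3.5, 240°): r_1=0.5774, r_2=0.5176, r_3=1.0000, r_4=2.5882, r_5=0.5774 — all match ✓
No second candidate reproduces the full scan.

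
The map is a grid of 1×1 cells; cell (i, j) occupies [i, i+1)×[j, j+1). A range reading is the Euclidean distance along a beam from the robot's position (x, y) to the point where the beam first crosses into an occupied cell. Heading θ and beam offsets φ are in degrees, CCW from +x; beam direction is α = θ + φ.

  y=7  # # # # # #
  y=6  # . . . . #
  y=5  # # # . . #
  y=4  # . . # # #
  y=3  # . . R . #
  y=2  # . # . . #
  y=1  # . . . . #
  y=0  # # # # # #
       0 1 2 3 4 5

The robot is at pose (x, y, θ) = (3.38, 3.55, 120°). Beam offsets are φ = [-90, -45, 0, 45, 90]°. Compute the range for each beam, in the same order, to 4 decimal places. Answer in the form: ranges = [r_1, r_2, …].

ranges = [0.9000, 0.4659, 0.5196, 2.4640, 1.1000]

beam 1: φ=-90°, α=30°
  direction (0.8660, 0.5000); cell (3,3); t to first gridline: x 0.7159, y 0.9000 (then +1.1547 / +2.0000)
    (4,3) via x @ 0.7159
    (4,4) via y @ 0.9000  # hit
  → r_1 = 0.9000
beam 2: φ=-45°, α=75°
  direction (0.2588, 0.9659); cell (3,3); t to first gridline: x 2.3955, y 0.4659 (then +3.8637 / +1.0353)
    (3,4) via y @ 0.4659  # hit
  → r_2 = 0.4659
beam 3: φ=0°, α=120°
  direction (-0.5000, 0.8660); cell (3,3); t to first gridline: x 0.7600, y 0.5196 (then +2.0000 / +1.1547)
    (3,4) via y @ 0.5196  # hit
  → r_3 = 0.5196
beam 4: φ=45°, α=165°
  direction (-0.9659, 0.2588); cell (3,3); t to first gridline: x 0.3934, y 1.7387 (then +1.0353 / +3.8637)
    (2,3) via x @ 0.3934
    (1,3) via x @ 1.4287
    (1,4) via y @ 1.7387
    (0,4) via x @ 2.4640  # hit
  → r_4 = 2.4640
beam 5: φ=90°, α=210°
  direction (-0.8660, -0.5000); cell (3,3); t to first gridline: x 0.4388, y 1.1000 (then +1.1547 / +2.0000)
    (2,3) via x @ 0.4388
    (2,2) via y @ 1.1000  # hit
  → r_5 = 1.1000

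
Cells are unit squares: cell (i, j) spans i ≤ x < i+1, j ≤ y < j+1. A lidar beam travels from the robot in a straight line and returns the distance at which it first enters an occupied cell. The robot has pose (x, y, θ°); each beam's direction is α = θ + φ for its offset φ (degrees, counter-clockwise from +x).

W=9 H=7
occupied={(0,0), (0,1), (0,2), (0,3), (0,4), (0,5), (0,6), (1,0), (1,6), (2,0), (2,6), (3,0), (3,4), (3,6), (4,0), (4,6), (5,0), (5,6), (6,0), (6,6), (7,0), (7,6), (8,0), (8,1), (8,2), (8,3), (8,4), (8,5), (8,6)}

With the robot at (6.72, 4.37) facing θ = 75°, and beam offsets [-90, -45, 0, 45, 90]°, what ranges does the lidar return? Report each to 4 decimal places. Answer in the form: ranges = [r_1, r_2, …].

ranges = [1.3252, 1.4780, 1.6875, 1.8822, 5.9218]

beam 1: φ=-90°, α=345°
  cosα=0.9659 sinα=-0.2588 | (6,4) | tMaxX 0.2899 tMaxY 1.4296 | tΔX 1.0353 tΔY 3.8637
    t=0.2899 [x] (7,4)
    t=1.3252 [x] (8,4) — stop
  → r_1 = 1.3252
beam 2: φ=-45°, α=30°
  cosα=0.8660 sinα=0.5000 | (6,4) | tMaxX 0.3233 tMaxY 1.2600 | tΔX 1.1547 tΔY 2.0000
    t=0.3233 [x] (7,4)
    t=1.2600 [y] (7,5)
    t=1.4780 [x] (8,5) — stop
  → r_2 = 1.4780
beam 3: φ=0°, α=75°
  cosα=0.2588 sinα=0.9659 | (6,4) | tMaxX 1.0818 tMaxY 0.6522 | tΔX 3.8637 tΔY 1.0353
    t=0.6522 [y] (6,5)
    t=1.0818 [x] (7,5)
    t=1.6875 [y] (7,6) — stop
  → r_3 = 1.6875
beam 4: φ=45°, α=120°
  cosα=-0.5000 sinα=0.8660 | (6,4) | tMaxX 1.4400 tMaxY 0.7275 | tΔX 2.0000 tΔY 1.1547
    t=0.7275 [y] (6,5)
    t=1.4400 [x] (5,5)
    t=1.8822 [y] (5,6) — stop
  → r_4 = 1.8822
beam 5: φ=90°, α=165°
  cosα=-0.9659 sinα=0.2588 | (6,4) | tMaxX 0.7454 tMaxY 2.4341 | tΔX 1.0353 tΔY 3.8637
    t=0.7454 [x] (5,4)
    t=1.7807 [x] (4,4)
    t=2.4341 [y] (4,5)
    t=2.8160 [x] (3,5)
    t=3.8512 [x] (2,5)
    t=4.8865 [x] (1,5)
    t=5.9218 [x] (0,5) — stop
  → r_5 = 5.9218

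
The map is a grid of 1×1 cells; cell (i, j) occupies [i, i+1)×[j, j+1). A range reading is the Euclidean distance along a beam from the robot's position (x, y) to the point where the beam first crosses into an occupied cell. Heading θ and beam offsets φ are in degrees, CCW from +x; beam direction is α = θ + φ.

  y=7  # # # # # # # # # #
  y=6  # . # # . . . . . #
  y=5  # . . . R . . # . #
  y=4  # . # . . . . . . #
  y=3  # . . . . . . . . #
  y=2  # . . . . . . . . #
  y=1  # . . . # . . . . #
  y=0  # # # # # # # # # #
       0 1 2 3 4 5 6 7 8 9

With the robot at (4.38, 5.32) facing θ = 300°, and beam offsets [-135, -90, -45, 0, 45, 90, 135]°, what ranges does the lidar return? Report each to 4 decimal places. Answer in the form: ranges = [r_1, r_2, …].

beam 1: φ=-135°, α=165°
  dir = (cos 165°, sin 165°) = (-0.9659, 0.2588); from cell (4,5)
  next x-line at t=0.3934, next y-line at t=2.6273; Δt_x=1.0353, Δt_y=3.8637
    x: enter (3,5) at t=0.3934
    x: enter (2,5) at t=1.4287
    x: enter (1,5) at t=2.4640
    y: enter (1,6) at t=2.6273
    x: enter (0,6) at t=3.4992 ← occupied
  → r_1 = 3.4992
beam 2: φ=-90°, α=210°
  dir = (cos 210°, sin 210°) = (-0.8660, -0.5000); from cell (4,5)
  next x-line at t=0.4388, next y-line at t=0.6400; Δt_x=1.1547, Δt_y=2.0000
    x: enter (3,5) at t=0.4388
    y: enter (3,4) at t=0.6400
    x: enter (2,4) at t=1.5935 ← occupied
  → r_2 = 1.5935
beam 3: φ=-45°, α=255°
  dir = (cos 255°, sin 255°) = (-0.2588, -0.9659); from cell (4,5)
  next x-line at t=1.4682, next y-line at t=0.3313; Δt_x=3.8637, Δt_y=1.0353
    y: enter (4,4) at t=0.3313
    y: enter (4,3) at t=1.3666
    x: enter (3,3) at t=1.4682
    y: enter (3,2) at t=2.4018
    y: enter (3,1) at t=3.4371
    y: enter (3,0) at t=4.4724 ← occupied
  → r_3 = 4.4724
beam 4: φ=0°, α=300°
  dir = (cos 300°, sin 300°) = (0.5000, -0.8660); from cell (4,5)
  next x-line at t=1.2400, next y-line at t=0.3695; Δt_x=2.0000, Δt_y=1.1547
    y: enter (4,4) at t=0.3695
    x: enter (5,4) at t=1.2400
    y: enter (5,3) at t=1.5242
    y: enter (5,2) at t=2.6789
    x: enter (6,2) at t=3.2400
    y: enter (6,1) at t=3.8336
    y: enter (6,0) at t=4.9883 ← occupied
  → r_4 = 4.9883
beam 5: φ=45°, α=345°
  dir = (cos 345°, sin 345°) = (0.9659, -0.2588); from cell (4,5)
  next x-line at t=0.6419, next y-line at t=1.2364; Δt_x=1.0353, Δt_y=3.8637
    x: enter (5,5) at t=0.6419
    y: enter (5,4) at t=1.2364
    x: enter (6,4) at t=1.6771
    x: enter (7,4) at t=2.7124
    x: enter (8,4) at t=3.7477
    x: enter (9,4) at t=4.7830 ← occupied
  → r_5 = 4.7830
beam 6: φ=90°, α=30°
  dir = (cos 30°, sin 30°) = (0.8660, 0.5000); from cell (4,5)
  next x-line at t=0.7159, next y-line at t=1.3600; Δt_x=1.1547, Δt_y=2.0000
    x: enter (5,5) at t=0.7159
    y: enter (5,6) at t=1.3600
    x: enter (6,6) at t=1.8706
    x: enter (7,6) at t=3.0253
    y: enter (7,7) at t=3.3600 ← occupied
  → r_6 = 3.3600
beam 7: φ=135°, α=75°
  dir = (cos 75°, sin 75°) = (0.2588, 0.9659); from cell (4,5)
  next x-line at t=2.3955, next y-line at t=0.7040; Δt_x=3.8637, Δt_y=1.0353
    y: enter (4,6) at t=0.7040
    y: enter (4,7) at t=1.7393 ← occupied
  → r_7 = 1.7393

ranges = [3.4992, 1.5935, 4.4724, 4.9883, 4.7830, 3.3600, 1.7393]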